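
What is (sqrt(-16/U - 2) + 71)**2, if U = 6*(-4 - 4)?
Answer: (213 + I*sqrt(15))**2/9 ≈ 5039.3 + 183.32*I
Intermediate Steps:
U = -48 (U = 6*(-8) = -48)
(sqrt(-16/U - 2) + 71)**2 = (sqrt(-16/(-48) - 2) + 71)**2 = (sqrt(-16*(-1/48) - 2) + 71)**2 = (sqrt(1/3 - 2) + 71)**2 = (sqrt(-5/3) + 71)**2 = (I*sqrt(15)/3 + 71)**2 = (71 + I*sqrt(15)/3)**2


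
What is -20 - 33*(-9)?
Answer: 277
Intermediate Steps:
-20 - 33*(-9) = -20 + 297 = 277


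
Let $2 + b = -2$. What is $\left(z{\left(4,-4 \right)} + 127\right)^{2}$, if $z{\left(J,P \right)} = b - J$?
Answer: $14161$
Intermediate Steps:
$b = -4$ ($b = -2 - 2 = -4$)
$z{\left(J,P \right)} = -4 - J$
$\left(z{\left(4,-4 \right)} + 127\right)^{2} = \left(\left(-4 - 4\right) + 127\right)^{2} = \left(-8 + 127\right)^{2} = 119^{2} = 14161$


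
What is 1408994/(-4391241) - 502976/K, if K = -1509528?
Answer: 3407205766/276195885177 ≈ 0.012336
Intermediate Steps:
1408994/(-4391241) - 502976/K = 1408994/(-4391241) - 502976/(-1509528) = 1408994*(-1/4391241) - 502976*(-1/1509528) = -1408994/4391241 + 62872/188691 = 3407205766/276195885177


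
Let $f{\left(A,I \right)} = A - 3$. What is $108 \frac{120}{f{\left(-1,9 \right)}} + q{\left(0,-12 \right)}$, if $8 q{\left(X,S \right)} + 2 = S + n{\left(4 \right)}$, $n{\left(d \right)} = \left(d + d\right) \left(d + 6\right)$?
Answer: $- \frac{12927}{4} \approx -3231.8$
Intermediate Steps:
$n{\left(d \right)} = 2 d \left(6 + d\right)$
$f{\left(A,I \right)} = -3 + A$ ($f{\left(A,I \right)} = A - 3 = -3 + A$)
$q{\left(X,S \right)} = \frac{39}{4} + \frac{S}{8}$ ($q{\left(X,S \right)} = - \frac{1}{4} + \frac{S + 2 \cdot 4 \left(6 + 4\right)}{8} = - \frac{1}{4} + \frac{S + 2 \cdot 4 \cdot 10}{8} = - \frac{1}{4} + \frac{S + 80}{8} = - \frac{1}{4} + \frac{80 + S}{8} = - \frac{1}{4} + \left(10 + \frac{S}{8}\right) = \frac{39}{4} + \frac{S}{8}$)
$108 \frac{120}{f{\left(-1,9 \right)}} + q{\left(0,-12 \right)} = 108 \frac{120}{-3 - 1} + \left(\frac{39}{4} + \frac{1}{8} \left(-12\right)\right) = 108 \frac{120}{-4} + \left(\frac{39}{4} - \frac{3}{2}\right) = 108 \cdot 120 \left(- \frac{1}{4}\right) + \frac{33}{4} = 108 \left(-30\right) + \frac{33}{4} = -3240 + \frac{33}{4} = - \frac{12927}{4}$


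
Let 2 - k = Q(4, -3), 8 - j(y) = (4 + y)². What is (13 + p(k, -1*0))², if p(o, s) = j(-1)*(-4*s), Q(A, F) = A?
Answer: 169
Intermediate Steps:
j(y) = 8 - (4 + y)²
k = -2 (k = 2 - 1*4 = 2 - 4 = -2)
p(o, s) = 4*s (p(o, s) = (8 - (4 - 1)²)*(-4*s) = (8 - 1*3²)*(-4*s) = (8 - 1*9)*(-4*s) = (8 - 9)*(-4*s) = -(-4)*s = 4*s)
(13 + p(k, -1*0))² = (13 + 4*(-1*0))² = (13 + 4*0)² = (13 + 0)² = 13² = 169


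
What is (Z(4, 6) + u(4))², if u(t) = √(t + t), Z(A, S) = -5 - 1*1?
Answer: 44 - 24*√2 ≈ 10.059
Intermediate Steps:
Z(A, S) = -6 (Z(A, S) = -5 - 1 = -6)
u(t) = √2*√t (u(t) = √(2*t) = √2*√t)
(Z(4, 6) + u(4))² = (-6 + √2*√4)² = (-6 + √2*2)² = (-6 + 2*√2)²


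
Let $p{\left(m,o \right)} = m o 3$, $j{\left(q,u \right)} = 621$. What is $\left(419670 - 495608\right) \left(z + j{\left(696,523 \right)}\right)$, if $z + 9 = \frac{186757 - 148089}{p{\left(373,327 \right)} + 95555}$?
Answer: $- \frac{766043787314}{16481} \approx -4.648 \cdot 10^{7}$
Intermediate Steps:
$p{\left(m,o \right)} = 3 m o$
$z = - \frac{146948}{16481}$ ($z = -9 + \frac{186757 - 148089}{3 \cdot 373 \cdot 327 + 95555} = -9 + \frac{38668}{365913 + 95555} = -9 + \frac{38668}{461468} = -9 + 38668 \cdot \frac{1}{461468} = -9 + \frac{1381}{16481} = - \frac{146948}{16481} \approx -8.9162$)
$\left(419670 - 495608\right) \left(z + j{\left(696,523 \right)}\right) = \left(419670 - 495608\right) \left(- \frac{146948}{16481} + 621\right) = \left(-75938\right) \frac{10087753}{16481} = - \frac{766043787314}{16481}$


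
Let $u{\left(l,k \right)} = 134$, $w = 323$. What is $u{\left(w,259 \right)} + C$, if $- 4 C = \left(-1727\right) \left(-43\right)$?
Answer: $- \frac{73725}{4} \approx -18431.0$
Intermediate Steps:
$C = - \frac{74261}{4}$ ($C = - \frac{\left(-1727\right) \left(-43\right)}{4} = \left(- \frac{1}{4}\right) 74261 = - \frac{74261}{4} \approx -18565.0$)
$u{\left(w,259 \right)} + C = 134 - \frac{74261}{4} = - \frac{73725}{4}$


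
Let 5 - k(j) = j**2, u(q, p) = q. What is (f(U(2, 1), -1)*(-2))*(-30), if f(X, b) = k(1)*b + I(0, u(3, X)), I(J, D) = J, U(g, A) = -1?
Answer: -240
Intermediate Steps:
k(j) = 5 - j**2
f(X, b) = 4*b (f(X, b) = (5 - 1*1**2)*b + 0 = (5 - 1*1)*b + 0 = (5 - 1)*b + 0 = 4*b + 0 = 4*b)
(f(U(2, 1), -1)*(-2))*(-30) = ((4*(-1))*(-2))*(-30) = -4*(-2)*(-30) = 8*(-30) = -240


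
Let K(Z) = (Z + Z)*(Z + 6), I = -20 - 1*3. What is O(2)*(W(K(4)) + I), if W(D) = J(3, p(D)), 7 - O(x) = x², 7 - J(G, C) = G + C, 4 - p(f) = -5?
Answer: -84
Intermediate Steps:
p(f) = 9 (p(f) = 4 - 1*(-5) = 4 + 5 = 9)
I = -23 (I = -20 - 3 = -23)
J(G, C) = 7 - C - G (J(G, C) = 7 - (G + C) = 7 - (C + G) = 7 + (-C - G) = 7 - C - G)
O(x) = 7 - x²
K(Z) = 2*Z*(6 + Z) (K(Z) = (2*Z)*(6 + Z) = 2*Z*(6 + Z))
W(D) = -5 (W(D) = 7 - 1*9 - 1*3 = 7 - 9 - 3 = -5)
O(2)*(W(K(4)) + I) = (7 - 1*2²)*(-5 - 23) = (7 - 1*4)*(-28) = (7 - 4)*(-28) = 3*(-28) = -84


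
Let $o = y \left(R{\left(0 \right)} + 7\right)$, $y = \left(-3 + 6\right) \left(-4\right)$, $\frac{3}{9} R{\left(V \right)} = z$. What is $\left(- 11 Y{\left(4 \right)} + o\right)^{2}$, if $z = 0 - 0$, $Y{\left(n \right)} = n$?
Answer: $16384$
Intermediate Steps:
$z = 0$ ($z = 0 + 0 = 0$)
$R{\left(V \right)} = 0$ ($R{\left(V \right)} = 3 \cdot 0 = 0$)
$y = -12$ ($y = 3 \left(-4\right) = -12$)
$o = -84$ ($o = - 12 \left(0 + 7\right) = \left(-12\right) 7 = -84$)
$\left(- 11 Y{\left(4 \right)} + o\right)^{2} = \left(\left(-11\right) 4 - 84\right)^{2} = \left(-44 - 84\right)^{2} = \left(-128\right)^{2} = 16384$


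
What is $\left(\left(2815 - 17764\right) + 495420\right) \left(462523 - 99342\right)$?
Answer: $174497938251$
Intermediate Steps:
$\left(\left(2815 - 17764\right) + 495420\right) \left(462523 - 99342\right) = \left(-14949 + 495420\right) 363181 = 480471 \cdot 363181 = 174497938251$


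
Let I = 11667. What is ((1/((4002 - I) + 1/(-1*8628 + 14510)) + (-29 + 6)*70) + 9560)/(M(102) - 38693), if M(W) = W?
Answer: -343652876/1668164573 ≈ -0.20601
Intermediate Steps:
((1/((4002 - I) + 1/(-1*8628 + 14510)) + (-29 + 6)*70) + 9560)/(M(102) - 38693) = ((1/((4002 - 1*11667) + 1/(-1*8628 + 14510)) + (-29 + 6)*70) + 9560)/(102 - 38693) = ((1/((4002 - 11667) + 1/(-8628 + 14510)) - 23*70) + 9560)/(-38591) = ((1/(-7665 + 1/5882) - 1610) + 9560)*(-1/38591) = ((1/(-45085529/5882) - 1610) + 9560)*(-1/38591) = ((-5882/45085529 - 1610) + 9560)*(-1/38591) = (-72587707572/45085529 + 9560)*(-1/38591) = (358429949668/45085529)*(-1/38591) = -343652876/1668164573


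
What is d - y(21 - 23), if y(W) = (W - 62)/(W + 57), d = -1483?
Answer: -81501/55 ≈ -1481.8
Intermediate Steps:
y(W) = (-62 + W)/(57 + W)
d - y(21 - 23) = -1483 - (-62 + (21 - 23))/(57 + (21 - 23)) = -1483 - (-62 - 2)/(57 - 2) = -1483 - (-64)/55 = -1483 - 1*(-64/55) = -1483 + 64/55 = -81501/55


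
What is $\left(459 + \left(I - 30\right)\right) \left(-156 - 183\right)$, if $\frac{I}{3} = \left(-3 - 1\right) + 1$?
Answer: $-142380$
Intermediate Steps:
$I = -9$ ($I = 3 \left(\left(-3 - 1\right) + 1\right) = 3 \left(-4 + 1\right) = 3 \left(-3\right) = -9$)
$\left(459 + \left(I - 30\right)\right) \left(-156 - 183\right) = \left(459 - 39\right) \left(-156 - 183\right) = \left(459 - 39\right) \left(-339\right) = 420 \left(-339\right) = -142380$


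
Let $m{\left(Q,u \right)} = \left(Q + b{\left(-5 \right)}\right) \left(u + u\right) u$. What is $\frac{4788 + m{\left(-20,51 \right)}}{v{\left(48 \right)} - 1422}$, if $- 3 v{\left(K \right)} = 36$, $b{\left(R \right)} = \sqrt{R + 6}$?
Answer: $\frac{15675}{239} \approx 65.586$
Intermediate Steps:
$b{\left(R \right)} = \sqrt{6 + R}$
$v{\left(K \right)} = -12$ ($v{\left(K \right)} = \left(- \frac{1}{3}\right) 36 = -12$)
$m{\left(Q,u \right)} = 2 u^{2} \left(1 + Q\right)$ ($m{\left(Q,u \right)} = \left(Q + \sqrt{6 - 5}\right) \left(u + u\right) u = \left(Q + \sqrt{1}\right) 2 u u = \left(Q + 1\right) 2 u u = \left(1 + Q\right) 2 u u = 2 u \left(1 + Q\right) u = 2 u^{2} \left(1 + Q\right)$)
$\frac{4788 + m{\left(-20,51 \right)}}{v{\left(48 \right)} - 1422} = \frac{4788 + 2 \cdot 51^{2} \left(1 - 20\right)}{-12 - 1422} = \frac{4788 + 2 \cdot 2601 \left(-19\right)}{-1434} = \left(4788 - 98838\right) \left(- \frac{1}{1434}\right) = \left(-94050\right) \left(- \frac{1}{1434}\right) = \frac{15675}{239}$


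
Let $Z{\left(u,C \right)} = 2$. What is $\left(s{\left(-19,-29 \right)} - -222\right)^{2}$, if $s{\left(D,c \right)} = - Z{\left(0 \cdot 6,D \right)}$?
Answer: $48400$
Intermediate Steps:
$s{\left(D,c \right)} = -2$ ($s{\left(D,c \right)} = \left(-1\right) 2 = -2$)
$\left(s{\left(-19,-29 \right)} - -222\right)^{2} = \left(-2 - -222\right)^{2} = \left(-2 + \left(-12 + 234\right)\right)^{2} = \left(-2 + 222\right)^{2} = 220^{2} = 48400$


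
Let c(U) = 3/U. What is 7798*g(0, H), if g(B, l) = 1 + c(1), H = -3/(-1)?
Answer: 31192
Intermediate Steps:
H = 3 (H = -3*(-1) = 3)
g(B, l) = 4 (g(B, l) = 1 + 3/1 = 1 + 3*1 = 1 + 3 = 4)
7798*g(0, H) = 7798*4 = 31192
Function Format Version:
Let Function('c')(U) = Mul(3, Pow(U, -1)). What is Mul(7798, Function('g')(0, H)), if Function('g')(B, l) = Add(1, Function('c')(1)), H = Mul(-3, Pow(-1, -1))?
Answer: 31192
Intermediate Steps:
H = 3 (H = Mul(-3, -1) = 3)
Function('g')(B, l) = 4 (Function('g')(B, l) = Add(1, Mul(3, Pow(1, -1))) = Add(1, Mul(3, 1)) = Add(1, 3) = 4)
Mul(7798, Function('g')(0, H)) = Mul(7798, 4) = 31192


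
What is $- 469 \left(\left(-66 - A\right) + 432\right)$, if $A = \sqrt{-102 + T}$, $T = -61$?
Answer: $-171654 + 469 i \sqrt{163} \approx -1.7165 \cdot 10^{5} + 5987.8 i$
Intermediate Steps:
$A = i \sqrt{163}$ ($A = \sqrt{-102 - 61} = \sqrt{-163} = i \sqrt{163} \approx 12.767 i$)
$- 469 \left(\left(-66 - A\right) + 432\right) = - 469 \left(\left(-66 - i \sqrt{163}\right) + 432\right) = - 469 \left(366 - i \sqrt{163}\right) = -171654 + 469 i \sqrt{163}$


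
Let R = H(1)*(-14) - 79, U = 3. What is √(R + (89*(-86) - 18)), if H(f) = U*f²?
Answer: I*√7793 ≈ 88.278*I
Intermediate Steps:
H(f) = 3*f²
R = -121 (R = (3*1²)*(-14) - 79 = (3*1)*(-14) - 79 = 3*(-14) - 79 = -42 - 79 = -121)
√(R + (89*(-86) - 18)) = √(-121 + (89*(-86) - 18)) = √(-121 + (-7654 - 18)) = √(-121 - 7672) = √(-7793) = I*√7793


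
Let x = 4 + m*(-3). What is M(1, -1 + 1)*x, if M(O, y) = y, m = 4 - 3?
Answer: 0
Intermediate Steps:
m = 1
x = 1 (x = 4 + 1*(-3) = 4 - 3 = 1)
M(1, -1 + 1)*x = (-1 + 1)*1 = 0*1 = 0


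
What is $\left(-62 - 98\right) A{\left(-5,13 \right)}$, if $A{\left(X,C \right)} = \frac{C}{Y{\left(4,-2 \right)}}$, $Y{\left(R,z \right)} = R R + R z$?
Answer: $-260$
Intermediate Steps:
$Y{\left(R,z \right)} = R^{2} + R z$
$A{\left(X,C \right)} = \frac{C}{8}$ ($A{\left(X,C \right)} = \frac{C}{4 \left(4 - 2\right)} = \frac{C}{4 \cdot 2} = \frac{C}{8}$)
$\left(-62 - 98\right) A{\left(-5,13 \right)} = \left(-62 - 98\right) \frac{1}{8} \cdot 13 = \left(-62 - 98\right) \frac{13}{8} = \left(-160\right) \frac{13}{8} = -260$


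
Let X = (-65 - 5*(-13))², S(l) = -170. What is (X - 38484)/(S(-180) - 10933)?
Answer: 12828/3701 ≈ 3.4661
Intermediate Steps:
X = 0 (X = (-65 + 65)² = 0² = 0)
(X - 38484)/(S(-180) - 10933) = (0 - 38484)/(-170 - 10933) = -38484/(-11103) = -38484*(-1/11103) = 12828/3701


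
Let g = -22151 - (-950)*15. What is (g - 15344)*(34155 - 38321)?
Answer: 96838670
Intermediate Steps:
g = -7901 (g = -22151 - 1*(-14250) = -22151 + 14250 = -7901)
(g - 15344)*(34155 - 38321) = (-7901 - 15344)*(34155 - 38321) = -23245*(-4166) = 96838670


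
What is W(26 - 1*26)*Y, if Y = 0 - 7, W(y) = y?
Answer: 0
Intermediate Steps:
Y = -7
W(26 - 1*26)*Y = (26 - 1*26)*(-7) = (26 - 26)*(-7) = 0*(-7) = 0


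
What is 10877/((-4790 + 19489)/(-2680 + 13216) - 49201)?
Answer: -114600072/518367037 ≈ -0.22108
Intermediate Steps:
10877/((-4790 + 19489)/(-2680 + 13216) - 49201) = 10877/(14699/10536 - 49201) = 10877/(-518367037/10536) = 10877*(-10536/518367037) = -114600072/518367037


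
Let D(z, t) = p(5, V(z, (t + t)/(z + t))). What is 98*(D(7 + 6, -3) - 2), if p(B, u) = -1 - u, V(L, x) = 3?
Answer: -588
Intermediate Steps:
D(z, t) = -4 (D(z, t) = -1 - 1*3 = -1 - 3 = -4)
98*(D(7 + 6, -3) - 2) = 98*(-4 - 2) = 98*(-6) = -588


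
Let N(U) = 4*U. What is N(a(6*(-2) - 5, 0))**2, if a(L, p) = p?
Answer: 0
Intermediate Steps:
N(a(6*(-2) - 5, 0))**2 = (4*0)**2 = 0**2 = 0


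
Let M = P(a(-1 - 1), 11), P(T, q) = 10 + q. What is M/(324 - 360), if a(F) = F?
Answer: -7/12 ≈ -0.58333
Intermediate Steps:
M = 21 (M = 10 + 11 = 21)
M/(324 - 360) = 21/(324 - 360) = 21/(-36) = 21*(-1/36) = -7/12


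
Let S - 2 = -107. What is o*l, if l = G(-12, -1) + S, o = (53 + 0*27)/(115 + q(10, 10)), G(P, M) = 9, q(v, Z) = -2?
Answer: -5088/113 ≈ -45.027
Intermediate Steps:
S = -105 (S = 2 - 107 = -105)
o = 53/113 (o = (53 + 0*27)/(115 - 2) = (53 + 0)/113 = 53*(1/113) = 53/113 ≈ 0.46903)
l = -96 (l = 9 - 105 = -96)
o*l = (53/113)*(-96) = -5088/113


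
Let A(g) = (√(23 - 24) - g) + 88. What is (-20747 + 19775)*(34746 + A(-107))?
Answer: -33962652 - 972*I ≈ -3.3963e+7 - 972.0*I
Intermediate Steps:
A(g) = 88 + I - g (A(g) = (√(-1) - g) + 88 = (I - g) + 88 = 88 + I - g)
(-20747 + 19775)*(34746 + A(-107)) = (-20747 + 19775)*(34746 + (88 + I - 1*(-107))) = -972*(34746 + (88 + I + 107)) = -972*(34746 + (195 + I)) = -972*(34941 + I) = -33962652 - 972*I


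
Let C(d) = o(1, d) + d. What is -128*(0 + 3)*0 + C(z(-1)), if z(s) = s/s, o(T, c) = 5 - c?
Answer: 5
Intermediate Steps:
z(s) = 1
C(d) = 5 (C(d) = (5 - d) + d = 5)
-128*(0 + 3)*0 + C(z(-1)) = -128*(0 + 3)*0 + 5 = -384*0 + 5 = -128*0 + 5 = 0 + 5 = 5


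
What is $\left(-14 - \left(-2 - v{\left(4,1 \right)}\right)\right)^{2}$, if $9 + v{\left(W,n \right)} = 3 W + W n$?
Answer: $25$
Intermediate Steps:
$v{\left(W,n \right)} = -9 + 3 W + W n$ ($v{\left(W,n \right)} = -9 + \left(3 W + W n\right) = -9 + 3 W + W n$)
$\left(-14 - \left(-2 - v{\left(4,1 \right)}\right)\right)^{2} = \left(-14 + \left(-3 + \left(\left(-9 + 3 \cdot 4 + 4 \cdot 1\right) - -5\right)\right)\right)^{2} = \left(-14 + \left(-3 + \left(\left(-9 + 12 + 4\right) + 5\right)\right)\right)^{2} = \left(-14 + \left(-3 + \left(7 + 5\right)\right)\right)^{2} = \left(-14 + \left(-3 + 12\right)\right)^{2} = \left(-14 + 9\right)^{2} = \left(-5\right)^{2} = 25$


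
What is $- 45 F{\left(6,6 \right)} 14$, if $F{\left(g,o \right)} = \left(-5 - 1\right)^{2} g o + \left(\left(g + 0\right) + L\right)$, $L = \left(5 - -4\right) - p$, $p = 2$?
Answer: $-824670$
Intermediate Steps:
$L = 7$ ($L = \left(5 - -4\right) - 2 = \left(5 + 4\right) - 2 = 9 - 2 = 7$)
$F{\left(g,o \right)} = 7 + g + 36 g o$ ($F{\left(g,o \right)} = \left(-5 - 1\right)^{2} g o + \left(\left(g + 0\right) + 7\right) = \left(-6\right)^{2} g o + \left(g + 7\right) = 36 g o + \left(7 + g\right) = 7 + g + 36 g o$)
$- 45 F{\left(6,6 \right)} 14 = - 45 \left(7 + 6 + 36 \cdot 6 \cdot 6\right) 14 = - 45 \left(7 + 6 + 1296\right) 14 = \left(-45\right) 1309 \cdot 14 = \left(-58905\right) 14 = -824670$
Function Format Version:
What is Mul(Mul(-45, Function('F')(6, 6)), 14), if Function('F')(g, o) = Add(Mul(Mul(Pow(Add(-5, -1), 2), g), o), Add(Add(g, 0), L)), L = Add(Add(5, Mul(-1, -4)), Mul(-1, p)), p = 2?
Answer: -824670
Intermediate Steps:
L = 7 (L = Add(Add(5, Mul(-1, -4)), Mul(-1, 2)) = Add(Add(5, 4), -2) = Add(9, -2) = 7)
Function('F')(g, o) = Add(7, g, Mul(36, g, o)) (Function('F')(g, o) = Add(Mul(Mul(Pow(Add(-5, -1), 2), g), o), Add(Add(g, 0), 7)) = Add(Mul(Mul(Pow(-6, 2), g), o), Add(g, 7)) = Add(Mul(Mul(36, g), o), Add(7, g)) = Add(Mul(36, g, o), Add(7, g)) = Add(7, g, Mul(36, g, o)))
Mul(Mul(-45, Function('F')(6, 6)), 14) = Mul(Mul(-45, Add(7, 6, Mul(36, 6, 6))), 14) = Mul(Mul(-45, Add(7, 6, 1296)), 14) = Mul(Mul(-45, 1309), 14) = Mul(-58905, 14) = -824670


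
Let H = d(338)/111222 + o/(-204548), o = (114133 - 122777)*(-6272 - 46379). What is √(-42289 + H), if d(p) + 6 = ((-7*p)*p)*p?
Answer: I*√42182464541538424063817/947926569 ≈ 216.67*I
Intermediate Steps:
o = 455115244 (o = -8644*(-52651) = 455115244)
d(p) = -6 - 7*p³ (d(p) = -6 + ((-7*p)*p)*p = -6 + (-7*p²)*p = -6 - 7*p³)
H = -13238552503256/2843779707 (H = (-6 - 7*338³)/111222 + 455115244/(-204548) = (-6 - 7*38614472)*(1/111222) + 455115244*(-1/204548) = (-6 - 270301304)*(1/111222) - 113778811/51137 = -270301310*1/111222 - 113778811/51137 = -135150655/55611 - 113778811/51137 = -13238552503256/2843779707 ≈ -4655.3)
√(-42289 + H) = √(-42289 - 13238552503256/2843779707) = √(-133499152532579/2843779707) = I*√42182464541538424063817/947926569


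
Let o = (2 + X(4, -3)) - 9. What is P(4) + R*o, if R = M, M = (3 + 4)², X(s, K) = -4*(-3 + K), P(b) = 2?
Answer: 835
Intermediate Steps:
X(s, K) = 12 - 4*K
M = 49 (M = 7² = 49)
R = 49
o = 17 (o = (2 + (12 - 4*(-3))) - 9 = (2 + (12 + 12)) - 9 = (2 + 24) - 9 = 26 - 9 = 17)
P(4) + R*o = 2 + 49*17 = 2 + 833 = 835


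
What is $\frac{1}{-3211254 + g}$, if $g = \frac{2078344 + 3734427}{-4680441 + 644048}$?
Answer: $- \frac{4036393}{12961888979593} \approx -3.114 \cdot 10^{-7}$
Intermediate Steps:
$g = - \frac{5812771}{4036393}$ ($g = \frac{5812771}{-4036393} = 5812771 \left(- \frac{1}{4036393}\right) = - \frac{5812771}{4036393} \approx -1.4401$)
$\frac{1}{-3211254 + g} = \frac{1}{-3211254 - \frac{5812771}{4036393}} = \frac{1}{- \frac{12961888979593}{4036393}} = - \frac{4036393}{12961888979593}$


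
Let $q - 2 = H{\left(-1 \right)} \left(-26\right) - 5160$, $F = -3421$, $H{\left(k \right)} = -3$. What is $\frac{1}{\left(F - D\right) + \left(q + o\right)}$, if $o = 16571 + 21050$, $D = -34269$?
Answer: $\frac{1}{63389} \approx 1.5776 \cdot 10^{-5}$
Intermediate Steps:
$o = 37621$
$q = -5080$ ($q = 2 - 5082 = -5080$)
$\frac{1}{\left(F - D\right) + \left(q + o\right)} = \frac{1}{\left(-3421 - -34269\right) + \left(-5080 + 37621\right)} = \frac{1}{\left(-3421 + 34269\right) + 32541} = \frac{1}{30848 + 32541} = \frac{1}{63389}$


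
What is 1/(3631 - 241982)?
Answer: -1/238351 ≈ -4.1955e-6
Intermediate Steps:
1/(3631 - 241982) = 1/(-238351) = -1/238351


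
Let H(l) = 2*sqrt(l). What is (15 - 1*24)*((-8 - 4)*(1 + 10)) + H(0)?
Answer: 1188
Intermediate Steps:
(15 - 1*24)*((-8 - 4)*(1 + 10)) + H(0) = (15 - 1*24)*((-8 - 4)*(1 + 10)) + 2*sqrt(0) = (15 - 24)*(-12*11) + 2*0 = -9*(-132) + 0 = 1188 + 0 = 1188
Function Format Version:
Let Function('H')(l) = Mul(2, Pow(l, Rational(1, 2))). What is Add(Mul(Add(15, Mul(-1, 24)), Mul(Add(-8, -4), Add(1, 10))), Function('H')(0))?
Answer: 1188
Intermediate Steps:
Add(Mul(Add(15, Mul(-1, 24)), Mul(Add(-8, -4), Add(1, 10))), Function('H')(0)) = Add(Mul(Add(15, Mul(-1, 24)), Mul(Add(-8, -4), Add(1, 10))), Mul(2, Pow(0, Rational(1, 2)))) = Add(Mul(Add(15, -24), Mul(-12, 11)), Mul(2, 0)) = Add(Mul(-9, -132), 0) = Add(1188, 0) = 1188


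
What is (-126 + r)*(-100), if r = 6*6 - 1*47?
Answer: 13700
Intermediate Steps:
r = -11 (r = 36 - 47 = -11)
(-126 + r)*(-100) = (-126 - 11)*(-100) = -137*(-100) = 13700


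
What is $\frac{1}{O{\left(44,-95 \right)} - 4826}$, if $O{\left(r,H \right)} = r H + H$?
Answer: $- \frac{1}{9101} \approx -0.00010988$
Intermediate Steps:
$O{\left(r,H \right)} = H + H r$ ($O{\left(r,H \right)} = H r + H = H + H r$)
$\frac{1}{O{\left(44,-95 \right)} - 4826} = \frac{1}{- 95 \left(1 + 44\right) - 4826} = \frac{1}{\left(-95\right) 45 - 4826} = \frac{1}{-4275 - 4826} = \frac{1}{-9101} = - \frac{1}{9101}$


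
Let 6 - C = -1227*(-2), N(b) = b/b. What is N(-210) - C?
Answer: 2449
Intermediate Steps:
N(b) = 1
C = -2448 (C = 6 - (-1227)*(-2) = 6 - 1*2454 = 6 - 2454 = -2448)
N(-210) - C = 1 - 1*(-2448) = 1 + 2448 = 2449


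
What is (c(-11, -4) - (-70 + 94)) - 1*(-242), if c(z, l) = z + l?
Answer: 203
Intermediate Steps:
c(z, l) = l + z
(c(-11, -4) - (-70 + 94)) - 1*(-242) = ((-4 - 11) - (-70 + 94)) - 1*(-242) = (-15 - 1*24) + 242 = (-15 - 24) + 242 = -39 + 242 = 203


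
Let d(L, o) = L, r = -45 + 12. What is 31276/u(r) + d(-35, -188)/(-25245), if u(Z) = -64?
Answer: -39478019/80784 ≈ -488.69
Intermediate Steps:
r = -33
31276/u(r) + d(-35, -188)/(-25245) = 31276/(-64) - 35/(-25245) = 31276*(-1/64) - 35*(-1/25245) = -7819/16 + 7/5049 = -39478019/80784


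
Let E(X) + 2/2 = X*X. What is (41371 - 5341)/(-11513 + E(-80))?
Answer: -18015/2557 ≈ -7.0454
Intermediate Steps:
E(X) = -1 + X² (E(X) = -1 + X*X = -1 + X²)
(41371 - 5341)/(-11513 + E(-80)) = (41371 - 5341)/(-11513 + (-1 + (-80)²)) = 36030/(-11513 + (-1 + 6400)) = 36030/(-11513 + 6399) = 36030/(-5114) = 36030*(-1/5114) = -18015/2557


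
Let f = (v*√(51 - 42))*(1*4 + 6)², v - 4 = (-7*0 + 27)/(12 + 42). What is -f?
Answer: -1350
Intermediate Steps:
v = 9/2 (v = 4 + (-7*0 + 27)/(12 + 42) = 4 + (0 + 27)/54 = 4 + 27*(1/54) = 4 + ½ = 9/2 ≈ 4.5000)
f = 1350 (f = (9*√(51 - 42)/2)*(1*4 + 6)² = (9*√9/2)*(4 + 6)² = ((9/2)*3)*10² = (27/2)*100 = 1350)
-f = -1*1350 = -1350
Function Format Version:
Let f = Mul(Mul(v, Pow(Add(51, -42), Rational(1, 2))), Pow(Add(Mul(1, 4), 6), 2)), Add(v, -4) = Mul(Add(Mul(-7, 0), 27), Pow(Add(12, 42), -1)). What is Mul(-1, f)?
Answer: -1350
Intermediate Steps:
v = Rational(9, 2) (v = Add(4, Mul(Add(Mul(-7, 0), 27), Pow(Add(12, 42), -1))) = Add(4, Mul(Add(0, 27), Pow(54, -1))) = Add(4, Mul(27, Rational(1, 54))) = Add(4, Rational(1, 2)) = Rational(9, 2) ≈ 4.5000)
f = 1350 (f = Mul(Mul(Rational(9, 2), Pow(Add(51, -42), Rational(1, 2))), Pow(Add(Mul(1, 4), 6), 2)) = Mul(Mul(Rational(9, 2), Pow(9, Rational(1, 2))), Pow(Add(4, 6), 2)) = Mul(Mul(Rational(9, 2), 3), Pow(10, 2)) = Mul(Rational(27, 2), 100) = 1350)
Mul(-1, f) = Mul(-1, 1350) = -1350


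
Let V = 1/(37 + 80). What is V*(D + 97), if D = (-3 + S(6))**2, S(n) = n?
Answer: 106/117 ≈ 0.90598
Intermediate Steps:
V = 1/117 ≈ 0.0085470
D = 9 (D = (-3 + 6)**2 = 3**2 = 9)
V*(D + 97) = (9 + 97)/117 = (1/117)*106 = 106/117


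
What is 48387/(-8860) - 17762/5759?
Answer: -984271/115180 ≈ -8.5455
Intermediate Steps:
48387/(-8860) - 17762/5759 = 48387*(-1/8860) - 17762*1/5759 = -48387/8860 - 17762/5759 = -984271/115180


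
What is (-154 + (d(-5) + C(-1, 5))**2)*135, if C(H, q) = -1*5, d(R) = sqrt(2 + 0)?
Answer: -17145 - 1350*sqrt(2) ≈ -19054.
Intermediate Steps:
d(R) = sqrt(2)
C(H, q) = -5
(-154 + (d(-5) + C(-1, 5))**2)*135 = (-154 + (sqrt(2) - 5)**2)*135 = (-154 + (-5 + sqrt(2))**2)*135 = -20790 + 135*(-5 + sqrt(2))**2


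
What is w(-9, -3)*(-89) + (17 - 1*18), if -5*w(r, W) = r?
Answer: -806/5 ≈ -161.20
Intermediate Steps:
w(r, W) = -r/5
w(-9, -3)*(-89) + (17 - 1*18) = -1/5*(-9)*(-89) + (17 - 1*18) = (9/5)*(-89) + (17 - 18) = -801/5 - 1 = -806/5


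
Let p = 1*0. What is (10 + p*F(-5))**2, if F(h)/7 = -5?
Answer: 100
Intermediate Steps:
F(h) = -35 (F(h) = 7*(-5) = -35)
p = 0
(10 + p*F(-5))**2 = (10 + 0*(-35))**2 = (10 + 0)**2 = 10**2 = 100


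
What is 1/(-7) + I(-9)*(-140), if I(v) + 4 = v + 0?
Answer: 12739/7 ≈ 1819.9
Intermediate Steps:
I(v) = -4 + v (I(v) = -4 + (v + 0) = -4 + v)
1/(-7) + I(-9)*(-140) = 1/(-7) + (-4 - 9)*(-140) = -⅐ - 13*(-140) = -⅐ + 1820 = 12739/7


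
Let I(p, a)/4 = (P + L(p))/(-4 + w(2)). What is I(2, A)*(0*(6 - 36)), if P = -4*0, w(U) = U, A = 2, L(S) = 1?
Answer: 0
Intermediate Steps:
P = 0
I(p, a) = -2 (I(p, a) = 4*((0 + 1)/(-4 + 2)) = 4*(1/(-2)) = 4*(1*(-½)) = 4*(-½) = -2)
I(2, A)*(0*(6 - 36)) = -0*(6 - 36) = -0*(-30) = -2*0 = 0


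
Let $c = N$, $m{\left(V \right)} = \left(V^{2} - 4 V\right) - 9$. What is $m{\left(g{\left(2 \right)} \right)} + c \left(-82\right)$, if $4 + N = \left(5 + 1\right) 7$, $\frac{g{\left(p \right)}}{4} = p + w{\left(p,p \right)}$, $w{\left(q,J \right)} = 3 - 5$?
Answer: $-3125$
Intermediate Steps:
$w{\left(q,J \right)} = -2$ ($w{\left(q,J \right)} = 3 - 5 = -2$)
$g{\left(p \right)} = -8 + 4 p$ ($g{\left(p \right)} = 4 \left(p - 2\right) = 4 \left(-2 + p\right) = -8 + 4 p$)
$m{\left(V \right)} = -9 + V^{2} - 4 V$
$N = 38$ ($N = -4 + \left(5 + 1\right) 7 = -4 + 6 \cdot 7 = -4 + 42 = 38$)
$c = 38$
$m{\left(g{\left(2 \right)} \right)} + c \left(-82\right) = \left(-9 + \left(-8 + 4 \cdot 2\right)^{2} - 4 \left(-8 + 4 \cdot 2\right)\right) + 38 \left(-82\right) = \left(-9 + \left(-8 + 8\right)^{2} - 4 \left(-8 + 8\right)\right) - 3116 = \left(-9 + 0^{2} - 0\right) - 3116 = \left(-9 + 0 + 0\right) - 3116 = -9 - 3116 = -3125$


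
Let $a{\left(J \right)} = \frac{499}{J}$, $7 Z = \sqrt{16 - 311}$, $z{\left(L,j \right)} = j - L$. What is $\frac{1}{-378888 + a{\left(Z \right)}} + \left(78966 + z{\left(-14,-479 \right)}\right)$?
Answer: $\frac{3324444075604836069}{42349066581529} + \frac{3493 i \sqrt{295}}{42349066581529} \approx 78501.0 + 1.4167 \cdot 10^{-9} i$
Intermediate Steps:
$Z = \frac{i \sqrt{295}}{7}$ ($Z = \frac{\sqrt{16 - 311}}{7} = \frac{\sqrt{-295}}{7} = \frac{i \sqrt{295}}{7} \approx 2.4537 i$)
$\frac{1}{-378888 + a{\left(Z \right)}} + \left(78966 + z{\left(-14,-479 \right)}\right) = \frac{1}{-378888 + \frac{499}{\frac{1}{7} i \sqrt{295}}} + \left(78966 - 465\right) = \frac{1}{-378888 + 499 \left(- \frac{7 i \sqrt{295}}{295}\right)} + \left(78966 + \left(-479 + 14\right)\right) = \frac{1}{-378888 - \frac{3493 i \sqrt{295}}{295}} + \left(78966 - 465\right) = \frac{1}{-378888 - \frac{3493 i \sqrt{295}}{295}} + 78501 = 78501 + \frac{1}{-378888 - \frac{3493 i \sqrt{295}}{295}}$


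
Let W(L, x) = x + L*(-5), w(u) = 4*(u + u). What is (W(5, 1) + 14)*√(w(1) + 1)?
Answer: -30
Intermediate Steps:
w(u) = 8*u (w(u) = 4*(2*u) = 8*u)
W(L, x) = x - 5*L
(W(5, 1) + 14)*√(w(1) + 1) = ((1 - 5*5) + 14)*√(8*1 + 1) = ((1 - 25) + 14)*√(8 + 1) = (-24 + 14)*√9 = -10*3 = -30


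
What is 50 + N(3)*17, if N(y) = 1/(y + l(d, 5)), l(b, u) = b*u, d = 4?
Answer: 1167/23 ≈ 50.739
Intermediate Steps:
N(y) = 1/(20 + y) (N(y) = 1/(y + 4*5) = 1/(y + 20) = 1/(20 + y))
50 + N(3)*17 = 50 + 17/(20 + 3) = 50 + 17/23 = 1167/23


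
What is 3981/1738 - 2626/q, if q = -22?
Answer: 211435/1738 ≈ 121.65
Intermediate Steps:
3981/1738 - 2626/q = 3981/1738 - 2626/(-22) = 3981*(1/1738) - 2626*(-1/22) = 3981/1738 + 1313/11 = 211435/1738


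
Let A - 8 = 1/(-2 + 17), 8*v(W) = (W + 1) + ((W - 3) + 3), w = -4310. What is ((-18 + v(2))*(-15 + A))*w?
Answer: -1557634/3 ≈ -5.1921e+5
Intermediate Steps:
v(W) = ⅛ + W/4 (v(W) = ((W + 1) + ((W - 3) + 3))/8 = ((1 + W) + ((-3 + W) + 3))/8 = ((1 + W) + W)/8 = (1 + 2*W)/8 = ⅛ + W/4)
A = 121/15 (A = 8 + 1/(-2 + 17) = 8 + 1/15 = 121/15 ≈ 8.0667)
((-18 + v(2))*(-15 + A))*w = ((-18 + (⅛ + (¼)*2))*(-15 + 121/15))*(-4310) = ((-18 + (⅛ + ½))*(-104/15))*(-4310) = ((-18 + 5/8)*(-104/15))*(-4310) = -139/8*(-104/15)*(-4310) = (1807/15)*(-4310) = -1557634/3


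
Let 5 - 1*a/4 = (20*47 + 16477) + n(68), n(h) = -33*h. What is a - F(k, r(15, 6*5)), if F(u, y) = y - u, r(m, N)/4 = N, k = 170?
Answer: -60622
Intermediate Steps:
r(m, N) = 4*N
a = -60672 (a = 20 - 4*((20*47 + 16477) - 33*68) = 20 - 4*((940 + 16477) - 2244) = 20 - 4*(17417 - 2244) = 20 - 4*15173 = 20 - 60692 = -60672)
a - F(k, r(15, 6*5)) = -60672 - (4*(6*5) - 1*170) = -60672 - (4*30 - 170) = -60672 - (120 - 170) = -60672 - 1*(-50) = -60672 + 50 = -60622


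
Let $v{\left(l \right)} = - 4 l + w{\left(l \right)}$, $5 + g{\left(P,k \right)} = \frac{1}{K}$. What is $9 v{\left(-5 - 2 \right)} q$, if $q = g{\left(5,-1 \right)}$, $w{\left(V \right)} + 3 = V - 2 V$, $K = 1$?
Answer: $-1152$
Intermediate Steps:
$w{\left(V \right)} = -3 - V$ ($w{\left(V \right)} = -3 + \left(V - 2 V\right) = -3 - V$)
$g{\left(P,k \right)} = -4$ ($g{\left(P,k \right)} = -5 + 1^{-1} = -5 + 1 = -4$)
$v{\left(l \right)} = -3 - 5 l$ ($v{\left(l \right)} = - 4 l - \left(3 + l\right) = -3 - 5 l$)
$q = -4$
$9 v{\left(-5 - 2 \right)} q = 9 \left(-3 - 5 \left(-5 - 2\right)\right) \left(-4\right) = 9 \left(-3 - -35\right) \left(-4\right) = 9 \left(-3 + 35\right) \left(-4\right) = 9 \cdot 32 \left(-4\right) = 288 \left(-4\right) = -1152$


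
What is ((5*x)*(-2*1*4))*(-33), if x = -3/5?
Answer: -792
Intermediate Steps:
x = -3/5 (x = -3*1/5 = -3/5 ≈ -0.60000)
((5*x)*(-2*1*4))*(-33) = ((5*(-3/5))*(-2*1*4))*(-33) = -(-6)*4*(-33) = -3*(-8)*(-33) = 24*(-33) = -792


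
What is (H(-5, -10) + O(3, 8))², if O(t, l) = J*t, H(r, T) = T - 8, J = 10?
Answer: 144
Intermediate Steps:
H(r, T) = -8 + T
O(t, l) = 10*t
(H(-5, -10) + O(3, 8))² = ((-8 - 10) + 10*3)² = (-18 + 30)² = 12² = 144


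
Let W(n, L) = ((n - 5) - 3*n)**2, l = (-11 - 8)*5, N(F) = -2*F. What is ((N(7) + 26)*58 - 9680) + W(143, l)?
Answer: 75697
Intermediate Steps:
l = -95 (l = -19*5 = -95)
W(n, L) = (-5 - 2*n)**2 (W(n, L) = ((-5 + n) - 3*n)**2 = (-5 - 2*n)**2)
((N(7) + 26)*58 - 9680) + W(143, l) = ((-2*7 + 26)*58 - 9680) + (5 + 2*143)**2 = ((-14 + 26)*58 - 9680) + (5 + 286)**2 = (12*58 - 9680) + 291**2 = (696 - 9680) + 84681 = -8984 + 84681 = 75697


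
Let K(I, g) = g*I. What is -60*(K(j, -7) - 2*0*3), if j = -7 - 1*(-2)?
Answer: -2100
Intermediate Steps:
j = -5 (j = -7 + 2 = -5)
K(I, g) = I*g
-60*(K(j, -7) - 2*0*3) = -60*(-5*(-7) - 2*0*3) = -60*(35 + 0*3) = -60*(35 + 0) = -60*35 = -2100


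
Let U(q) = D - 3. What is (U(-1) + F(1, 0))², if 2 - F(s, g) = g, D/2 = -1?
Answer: 9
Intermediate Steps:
D = -2 (D = 2*(-1) = -2)
F(s, g) = 2 - g
U(q) = -5 (U(q) = -2 - 3 = -5)
(U(-1) + F(1, 0))² = (-5 + (2 - 1*0))² = (-5 + (2 + 0))² = (-5 + 2)² = (-3)² = 9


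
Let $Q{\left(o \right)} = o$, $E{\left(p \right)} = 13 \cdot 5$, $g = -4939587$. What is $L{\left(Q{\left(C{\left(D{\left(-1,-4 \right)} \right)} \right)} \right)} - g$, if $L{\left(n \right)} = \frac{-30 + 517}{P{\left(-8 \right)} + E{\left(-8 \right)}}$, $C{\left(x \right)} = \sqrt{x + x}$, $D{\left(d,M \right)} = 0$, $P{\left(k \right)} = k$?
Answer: $\frac{281556946}{57} \approx 4.9396 \cdot 10^{6}$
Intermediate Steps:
$E{\left(p \right)} = 65$
$C{\left(x \right)} = \sqrt{2} \sqrt{x}$ ($C{\left(x \right)} = \sqrt{2 x} = \sqrt{2} \sqrt{x}$)
$L{\left(n \right)} = \frac{487}{57}$ ($L{\left(n \right)} = \frac{-30 + 517}{-8 + 65} = \frac{487}{57}$)
$L{\left(Q{\left(C{\left(D{\left(-1,-4 \right)} \right)} \right)} \right)} - g = \frac{487}{57} - -4939587 = \frac{487}{57} + 4939587 = \frac{281556946}{57}$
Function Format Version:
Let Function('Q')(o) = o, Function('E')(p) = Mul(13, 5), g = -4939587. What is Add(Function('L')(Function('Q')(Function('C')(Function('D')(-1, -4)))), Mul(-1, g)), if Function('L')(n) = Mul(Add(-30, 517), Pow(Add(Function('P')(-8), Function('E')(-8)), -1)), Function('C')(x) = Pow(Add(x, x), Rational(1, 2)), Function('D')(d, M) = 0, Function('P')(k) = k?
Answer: Rational(281556946, 57) ≈ 4.9396e+6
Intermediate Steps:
Function('E')(p) = 65
Function('C')(x) = Mul(Pow(2, Rational(1, 2)), Pow(x, Rational(1, 2))) (Function('C')(x) = Pow(Mul(2, x), Rational(1, 2)) = Mul(Pow(2, Rational(1, 2)), Pow(x, Rational(1, 2))))
Function('L')(n) = Rational(487, 57) (Function('L')(n) = Mul(Add(-30, 517), Pow(Add(-8, 65), -1)) = Mul(487, Pow(57, -1)) = Mul(487, Rational(1, 57)) = Rational(487, 57))
Add(Function('L')(Function('Q')(Function('C')(Function('D')(-1, -4)))), Mul(-1, g)) = Add(Rational(487, 57), Mul(-1, -4939587)) = Add(Rational(487, 57), 4939587) = Rational(281556946, 57)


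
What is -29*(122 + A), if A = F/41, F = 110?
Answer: -148248/41 ≈ -3615.8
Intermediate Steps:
A = 110/41 ≈ 2.6829
-29*(122 + A) = -29*(122 + 110/41) = -29*5112/41 = -148248/41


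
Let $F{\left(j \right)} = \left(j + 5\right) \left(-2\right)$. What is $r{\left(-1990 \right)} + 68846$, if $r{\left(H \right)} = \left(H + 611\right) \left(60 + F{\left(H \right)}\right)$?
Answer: $-5488524$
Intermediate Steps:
$F{\left(j \right)} = -10 - 2 j$ ($F{\left(j \right)} = \left(5 + j\right) \left(-2\right) = -10 - 2 j$)
$r{\left(H \right)} = \left(50 - 2 H\right) \left(611 + H\right)$ ($r{\left(H \right)} = \left(H + 611\right) \left(60 - \left(10 + 2 H\right)\right) = \left(611 + H\right) \left(50 - 2 H\right) = \left(50 - 2 H\right) \left(611 + H\right)$)
$r{\left(-1990 \right)} + 68846 = \left(30550 - -2332280 - 2 \left(-1990\right)^{2}\right) + 68846 = \left(30550 + 2332280 - 7920200\right) + 68846 = -5557370 + 68846 = -5488524$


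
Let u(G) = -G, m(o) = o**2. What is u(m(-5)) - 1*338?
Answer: -363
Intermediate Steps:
u(m(-5)) - 1*338 = -1*(-5)**2 - 1*338 = -1*25 - 338 = -25 - 338 = -363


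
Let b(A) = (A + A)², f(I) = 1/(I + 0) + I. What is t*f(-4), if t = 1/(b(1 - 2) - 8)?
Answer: 17/16 ≈ 1.0625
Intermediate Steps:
f(I) = I + 1/I (f(I) = 1/I + I = I + 1/I)
b(A) = 4*A² (b(A) = (2*A)² = 4*A²)
t = -¼ (t = 1/(4*(1 - 2)² - 8) = 1/(4*(-1)² - 8) = 1/(4*1 - 8) = 1/(4 - 8) = 1/(-4) = -¼ ≈ -0.25000)
t*f(-4) = -(-4 + 1/(-4))/4 = -(-4 - ¼)/4 = -¼*(-17/4) = 17/16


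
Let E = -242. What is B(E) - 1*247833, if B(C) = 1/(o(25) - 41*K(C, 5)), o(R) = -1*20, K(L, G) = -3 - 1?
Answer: -35687951/144 ≈ -2.4783e+5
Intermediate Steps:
K(L, G) = -4
o(R) = -20
B(C) = 1/144 (B(C) = 1/(-20 - 41*(-4)) = 1/(-20 + 164) = 1/144)
B(E) - 1*247833 = 1/144 - 1*247833 = 1/144 - 247833 = -35687951/144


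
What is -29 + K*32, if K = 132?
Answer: 4195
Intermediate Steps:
-29 + K*32 = -29 + 132*32 = -29 + 4224 = 4195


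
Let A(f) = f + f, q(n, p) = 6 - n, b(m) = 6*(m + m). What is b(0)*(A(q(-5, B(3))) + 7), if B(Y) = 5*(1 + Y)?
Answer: 0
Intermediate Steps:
B(Y) = 5 + 5*Y
b(m) = 12*m (b(m) = 6*(2*m) = 12*m)
A(f) = 2*f
b(0)*(A(q(-5, B(3))) + 7) = (12*0)*(2*(6 - 1*(-5)) + 7) = 0*(2*(6 + 5) + 7) = 0*(2*11 + 7) = 0*(22 + 7) = 0*29 = 0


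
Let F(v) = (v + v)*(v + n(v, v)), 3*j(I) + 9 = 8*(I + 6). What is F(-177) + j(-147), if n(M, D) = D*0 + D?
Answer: 124937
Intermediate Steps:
j(I) = 13 + 8*I/3 (j(I) = -3 + (8*(I + 6))/3 = -3 + (8*(6 + I))/3 = -3 + (48 + 8*I)/3 = -3 + (16 + 8*I/3) = 13 + 8*I/3)
n(M, D) = D (n(M, D) = 0 + D = D)
F(v) = 4*v² (F(v) = (v + v)*(v + v) = (2*v)*(2*v) = 4*v²)
F(-177) + j(-147) = 4*(-177)² + (13 + (8/3)*(-147)) = 4*31329 + (13 - 392) = 125316 - 379 = 124937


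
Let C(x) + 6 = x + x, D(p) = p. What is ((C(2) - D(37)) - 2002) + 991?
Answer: -1050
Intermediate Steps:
C(x) = -6 + 2*x (C(x) = -6 + (x + x) = -6 + 2*x)
((C(2) - D(37)) - 2002) + 991 = (((-6 + 2*2) - 1*37) - 2002) + 991 = (((-6 + 4) - 37) - 2002) + 991 = ((-2 - 37) - 2002) + 991 = (-39 - 2002) + 991 = -2041 + 991 = -1050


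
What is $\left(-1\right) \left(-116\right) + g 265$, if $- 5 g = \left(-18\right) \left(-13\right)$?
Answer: $-12286$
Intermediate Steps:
$g = - \frac{234}{5}$ ($g = - \frac{\left(-18\right) \left(-13\right)}{5} = \left(- \frac{1}{5}\right) 234 = - \frac{234}{5} \approx -46.8$)
$\left(-1\right) \left(-116\right) + g 265 = \left(-1\right) \left(-116\right) - 12402 = 116 - 12402 = -12286$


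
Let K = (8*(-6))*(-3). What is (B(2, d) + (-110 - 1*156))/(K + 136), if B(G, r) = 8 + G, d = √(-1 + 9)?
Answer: -32/35 ≈ -0.91429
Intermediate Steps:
d = 2*√2 (d = √8 = 2*√2 ≈ 2.8284)
K = 144 (K = -48*(-3) = 144)
(B(2, d) + (-110 - 1*156))/(K + 136) = ((8 + 2) + (-110 - 1*156))/(144 + 136) = (10 + (-110 - 156))/280 = (10 - 266)*(1/280) = -256*1/280 = -32/35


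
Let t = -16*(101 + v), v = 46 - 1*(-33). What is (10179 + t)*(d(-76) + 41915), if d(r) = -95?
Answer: 305244180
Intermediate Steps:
v = 79 (v = 46 + 33 = 79)
t = -2880 (t = -16*(101 + 79) = -16*180 = -2880)
(10179 + t)*(d(-76) + 41915) = (10179 - 2880)*(-95 + 41915) = 7299*41820 = 305244180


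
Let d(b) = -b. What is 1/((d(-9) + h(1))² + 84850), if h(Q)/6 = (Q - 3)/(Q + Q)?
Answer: 1/84859 ≈ 1.1784e-5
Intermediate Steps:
h(Q) = 3*(-3 + Q)/Q (h(Q) = 6*((Q - 3)/(Q + Q)) = 6*((-3 + Q)/((2*Q))) = 6*((-3 + Q)*(1/(2*Q))) = 6*((-3 + Q)/(2*Q)) = 3*(-3 + Q)/Q)
1/((d(-9) + h(1))² + 84850) = 1/((-1*(-9) + (3 - 9/1))² + 84850) = 1/((9 + (3 - 9*1))² + 84850) = 1/((9 + (3 - 9))² + 84850) = 1/((9 - 6)² + 84850) = 1/(3² + 84850) = 1/(9 + 84850) = 1/84859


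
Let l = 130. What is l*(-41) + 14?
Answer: -5316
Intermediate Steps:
l*(-41) + 14 = 130*(-41) + 14 = -5330 + 14 = -5316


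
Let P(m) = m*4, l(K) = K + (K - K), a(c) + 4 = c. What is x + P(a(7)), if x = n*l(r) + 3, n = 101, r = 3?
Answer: 318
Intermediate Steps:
a(c) = -4 + c
l(K) = K (l(K) = K + 0 = K)
x = 306 (x = 101*3 + 3 = 303 + 3 = 306)
P(m) = 4*m
x + P(a(7)) = 306 + 4*(-4 + 7) = 306 + 4*3 = 306 + 12 = 318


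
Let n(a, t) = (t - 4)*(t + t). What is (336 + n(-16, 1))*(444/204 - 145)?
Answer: -801240/17 ≈ -47132.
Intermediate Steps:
n(a, t) = 2*t*(-4 + t) (n(a, t) = (-4 + t)*(2*t) = 2*t*(-4 + t))
(336 + n(-16, 1))*(444/204 - 145) = (336 + 2*1*(-4 + 1))*(444/204 - 145) = (336 + 2*1*(-3))*(444*(1/204) - 145) = (336 - 6)*(37/17 - 145) = 330*(-2428/17) = -801240/17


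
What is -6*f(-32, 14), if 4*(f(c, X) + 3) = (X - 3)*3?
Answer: -63/2 ≈ -31.500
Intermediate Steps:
f(c, X) = -21/4 + 3*X/4 (f(c, X) = -3 + ((X - 3)*3)/4 = -3 + ((-3 + X)*3)/4 = -3 + (-9 + 3*X)/4 = -3 + (-9/4 + 3*X/4) = -21/4 + 3*X/4)
-6*f(-32, 14) = -6*(-21/4 + (3/4)*14) = -6*(-21/4 + 21/2) = -6*21/4 = -63/2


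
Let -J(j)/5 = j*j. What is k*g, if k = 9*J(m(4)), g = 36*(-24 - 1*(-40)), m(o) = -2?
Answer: -103680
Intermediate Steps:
J(j) = -5*j² (J(j) = -5*j*j = -5*j²)
g = 576 (g = 36*(-24 + 40) = 36*16 = 576)
k = -180 (k = 9*(-5*(-2)²) = 9*(-5*4) = 9*(-20) = -180)
k*g = -180*576 = -103680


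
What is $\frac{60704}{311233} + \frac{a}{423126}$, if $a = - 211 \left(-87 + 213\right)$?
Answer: $\frac{967277787}{7316154131} \approx 0.13221$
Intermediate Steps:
$a = -26586$ ($a = \left(-211\right) 126 = -26586$)
$\frac{60704}{311233} + \frac{a}{423126} = \frac{60704}{311233} - \frac{26586}{423126} = 60704 \cdot \frac{1}{311233} - \frac{1477}{23507} = \frac{60704}{311233} - \frac{1477}{23507} = \frac{967277787}{7316154131}$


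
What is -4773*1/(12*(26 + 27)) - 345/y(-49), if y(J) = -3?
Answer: 22789/212 ≈ 107.50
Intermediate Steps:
-4773*1/(12*(26 + 27)) - 345/y(-49) = -4773*1/(12*(26 + 27)) - 345/(-3) = -4773/(53*12) - 345*(-⅓) = -4773/636 + 115 = -4773*1/636 + 115 = -1591/212 + 115 = 22789/212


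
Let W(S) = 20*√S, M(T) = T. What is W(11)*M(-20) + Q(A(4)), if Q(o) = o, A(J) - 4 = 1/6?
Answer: 25/6 - 400*√11 ≈ -1322.5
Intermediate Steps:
A(J) = 25/6 (A(J) = 4 + 1/6 = 4 + ⅙ = 25/6)
W(11)*M(-20) + Q(A(4)) = (20*√11)*(-20) + 25/6 = -400*√11 + 25/6 = 25/6 - 400*√11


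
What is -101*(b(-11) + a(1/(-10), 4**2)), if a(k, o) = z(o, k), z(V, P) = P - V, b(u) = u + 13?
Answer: 14241/10 ≈ 1424.1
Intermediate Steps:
b(u) = 13 + u
a(k, o) = k - o
-101*(b(-11) + a(1/(-10), 4**2)) = -101*((13 - 11) + (1/(-10) - 1*4**2)) = -101*(2 + (-1/10 - 1*16)) = -101*(2 + (-1/10 - 16)) = -101*(2 - 161/10) = -101*(-141/10) = 14241/10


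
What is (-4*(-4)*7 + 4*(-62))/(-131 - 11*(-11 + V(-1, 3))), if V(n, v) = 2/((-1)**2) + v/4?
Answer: 544/161 ≈ 3.3789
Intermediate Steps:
V(n, v) = 2 + v/4 (V(n, v) = 2/1 + v*(1/4) = 2*1 + v/4 = 2 + v/4)
(-4*(-4)*7 + 4*(-62))/(-131 - 11*(-11 + V(-1, 3))) = (-4*(-4)*7 + 4*(-62))/(-131 - 11*(-11 + (2 + (1/4)*3))) = (16*7 - 248)/(-131 - 11*(-11 + (2 + 3/4))) = (112 - 248)/(-131 - 11*(-11 + 11/4)) = -136/(-131 - 11*(-33/4)) = -136/(-131 + 363/4) = -136/(-161/4) = -136*(-4/161) = 544/161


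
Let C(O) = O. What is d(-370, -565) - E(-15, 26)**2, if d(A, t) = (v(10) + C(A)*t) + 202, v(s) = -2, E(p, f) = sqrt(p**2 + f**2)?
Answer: 208349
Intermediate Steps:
E(p, f) = sqrt(f**2 + p**2)
d(A, t) = 200 + A*t (d(A, t) = (-2 + A*t) + 202 = 200 + A*t)
d(-370, -565) - E(-15, 26)**2 = (200 - 370*(-565)) - (sqrt(26**2 + (-15)**2))**2 = (200 + 209050) - (sqrt(676 + 225))**2 = 209250 - (sqrt(901))**2 = 209250 - 1*901 = 209250 - 901 = 208349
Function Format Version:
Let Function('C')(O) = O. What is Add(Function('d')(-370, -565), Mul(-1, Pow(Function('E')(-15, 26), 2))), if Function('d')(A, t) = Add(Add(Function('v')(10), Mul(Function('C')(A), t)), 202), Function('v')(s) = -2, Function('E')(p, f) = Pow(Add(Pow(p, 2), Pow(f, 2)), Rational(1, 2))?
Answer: 208349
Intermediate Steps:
Function('E')(p, f) = Pow(Add(Pow(f, 2), Pow(p, 2)), Rational(1, 2))
Function('d')(A, t) = Add(200, Mul(A, t)) (Function('d')(A, t) = Add(Add(-2, Mul(A, t)), 202) = Add(200, Mul(A, t)))
Add(Function('d')(-370, -565), Mul(-1, Pow(Function('E')(-15, 26), 2))) = Add(Add(200, Mul(-370, -565)), Mul(-1, Pow(Pow(Add(Pow(26, 2), Pow(-15, 2)), Rational(1, 2)), 2))) = Add(Add(200, 209050), Mul(-1, Pow(Pow(Add(676, 225), Rational(1, 2)), 2))) = Add(209250, Mul(-1, Pow(Pow(901, Rational(1, 2)), 2))) = Add(209250, Mul(-1, 901)) = Add(209250, -901) = 208349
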